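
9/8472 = 3/2824≈0.00106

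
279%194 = 85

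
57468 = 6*9578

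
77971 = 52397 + 25574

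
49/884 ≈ 0.0554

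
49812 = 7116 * 7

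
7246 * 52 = 376792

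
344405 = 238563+105842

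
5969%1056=689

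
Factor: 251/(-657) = -1*3^(-2)*73^(-1)*251^1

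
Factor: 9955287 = 3^2*631^1*1753^1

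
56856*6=341136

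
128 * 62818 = 8040704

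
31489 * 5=157445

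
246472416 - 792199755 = -545727339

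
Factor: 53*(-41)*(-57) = 3^1*19^1*41^1*53^1 = 123861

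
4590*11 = 50490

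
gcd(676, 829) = 1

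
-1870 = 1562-3432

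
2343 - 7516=-5173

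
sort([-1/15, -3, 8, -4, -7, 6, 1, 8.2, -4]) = [-7, -4, -4, -3, -1/15, 1, 6, 8, 8.2]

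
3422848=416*8228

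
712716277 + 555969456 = 1268685733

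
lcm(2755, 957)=90915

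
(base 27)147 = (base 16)34c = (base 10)844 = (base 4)31030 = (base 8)1514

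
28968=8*3621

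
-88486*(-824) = 72912464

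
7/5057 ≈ 0.00138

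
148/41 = 3 + 25/41 ≈ 3.61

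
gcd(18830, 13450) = 2690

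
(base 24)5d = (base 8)205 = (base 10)133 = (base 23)5i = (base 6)341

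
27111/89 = 304 + 55/89 ≈ 304.62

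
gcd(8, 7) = 1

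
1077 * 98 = 105546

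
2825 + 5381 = 8206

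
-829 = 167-996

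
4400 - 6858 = -2458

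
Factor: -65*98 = -1*2^1*5^1*7^2*13^1 = -6370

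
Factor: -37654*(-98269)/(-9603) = -1*2^1*3^(-2)*11^(-1)*67^1*97^(-1)*281^1*98269^1 = -3700220926/9603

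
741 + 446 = 1187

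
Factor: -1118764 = -1 * 2^2 * 389^1 * 719^1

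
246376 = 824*299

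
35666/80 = 445 + 33/40 ≈ 445.83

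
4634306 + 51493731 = 56128037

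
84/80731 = 12/11533≈0.00104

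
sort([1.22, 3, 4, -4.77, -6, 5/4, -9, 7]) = [-9, -6, -4.77, 1.22, 5/4, 3, 4, 7]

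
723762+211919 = 935681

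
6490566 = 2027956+4462610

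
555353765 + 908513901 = 1463867666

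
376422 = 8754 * 43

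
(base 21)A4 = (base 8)326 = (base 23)97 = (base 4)3112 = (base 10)214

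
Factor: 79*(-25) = -1*5^2*79^1 = -1975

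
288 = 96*3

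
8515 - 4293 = 4222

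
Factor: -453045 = -1 * 3^1 * 5^1 * 30203^1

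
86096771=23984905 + 62111866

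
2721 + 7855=10576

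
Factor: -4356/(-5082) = 2^1*3^1*7^(-1) = 6/7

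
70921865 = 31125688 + 39796177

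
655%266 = 123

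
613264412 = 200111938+413152474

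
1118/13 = 86 = 86.00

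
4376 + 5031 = 9407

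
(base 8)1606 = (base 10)902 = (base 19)299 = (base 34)qi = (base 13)545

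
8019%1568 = 179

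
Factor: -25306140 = -1 * 2^2 * 3^1 * 5^1 * 491^1 * 859^1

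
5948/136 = 1487/34 ≈ 43.74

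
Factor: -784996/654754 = -1 * 2^1 * 443^1 * 739^(-1) = -886/739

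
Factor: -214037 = -1*193^1*1109^1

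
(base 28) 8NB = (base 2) 1101100001111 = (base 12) 4013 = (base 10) 6927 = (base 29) 86P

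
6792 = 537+6255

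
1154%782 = 372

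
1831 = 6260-4429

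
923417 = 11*83947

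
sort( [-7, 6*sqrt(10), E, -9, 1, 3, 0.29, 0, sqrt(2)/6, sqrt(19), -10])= [-10, -9, -7, 0, sqrt(2)/6, 0.29, 1, E, 3, sqrt(19), 6*sqrt(10)]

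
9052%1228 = 456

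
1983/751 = 2+481/751 ≈ 2.64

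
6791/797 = 8 + 415/797 ≈ 8.52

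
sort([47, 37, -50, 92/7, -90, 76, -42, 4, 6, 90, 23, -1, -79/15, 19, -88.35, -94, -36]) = [-94, -90, -88.35, -50, -42, -36, -79/15, -1, 4, 6, 92/7, 19, 23, 37, 47, 76, 90]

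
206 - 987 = -781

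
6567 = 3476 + 3091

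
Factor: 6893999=7^1*757^1*1301^1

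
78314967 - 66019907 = 12295060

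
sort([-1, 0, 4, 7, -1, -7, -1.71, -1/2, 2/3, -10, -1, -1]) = [-10, -7, -1.71, -1, -1, -1, -1, -1/2, 0, 2/3, 4, 7]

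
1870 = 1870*1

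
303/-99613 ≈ -0.00304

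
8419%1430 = 1269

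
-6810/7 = -972 - 6/7 ≈ -972.86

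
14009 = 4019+9990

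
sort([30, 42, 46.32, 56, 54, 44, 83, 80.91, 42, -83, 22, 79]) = [-83, 22, 30, 42, 42, 44, 46.32, 54, 56, 79, 80.91, 83]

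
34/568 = 17/284 ≈ 0.0599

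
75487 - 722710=-647223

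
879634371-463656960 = 415977411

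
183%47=42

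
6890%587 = 433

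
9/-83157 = -3/27719 ≈ -0.000108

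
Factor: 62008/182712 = 3^(-1)*331^(-1)*337^1 = 337/993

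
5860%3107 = 2753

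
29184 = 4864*6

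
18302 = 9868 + 8434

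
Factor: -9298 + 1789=-1 * 3^1 * 2503^1=-7509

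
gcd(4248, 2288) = 8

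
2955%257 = 128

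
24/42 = 4/7 ≈ 0.571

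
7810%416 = 322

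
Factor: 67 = 67^1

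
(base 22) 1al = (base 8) 1325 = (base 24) 165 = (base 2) 1011010101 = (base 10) 725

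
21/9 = 7/3 ≈ 2.33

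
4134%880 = 614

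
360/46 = 7 + 19/23 ≈ 7.83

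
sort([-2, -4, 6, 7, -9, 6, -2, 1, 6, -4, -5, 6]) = [-9, -5, -4, -4, -2, -2, 1, 6, 6, 6, 6, 7]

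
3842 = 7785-3943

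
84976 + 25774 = 110750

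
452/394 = 226/197 ≈ 1.15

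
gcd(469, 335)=67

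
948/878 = 474/439 ≈ 1.08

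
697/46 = 15 + 7/46 ≈ 15.15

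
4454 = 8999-4545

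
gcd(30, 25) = 5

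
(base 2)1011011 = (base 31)2t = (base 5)331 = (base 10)91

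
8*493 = 3944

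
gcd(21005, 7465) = 5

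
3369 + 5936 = 9305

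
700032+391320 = 1091352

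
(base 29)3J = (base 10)106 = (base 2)1101010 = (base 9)127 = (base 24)4A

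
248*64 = 15872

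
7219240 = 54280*133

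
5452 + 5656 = 11108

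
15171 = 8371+6800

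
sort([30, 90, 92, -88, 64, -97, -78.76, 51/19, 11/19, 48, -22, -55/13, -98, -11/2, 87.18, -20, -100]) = [-100, -98, -97, -88, -78.76, -22, -20, -11/2, -55/13, 11/19, 51/19, 30, 48, 64, 87.18, 90, 92]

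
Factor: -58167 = -1*3^2*23^1*281^1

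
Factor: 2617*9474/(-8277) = -1*2^1*31^(-1)*89^(-1)*1579^1*2617^1 = -8264486/2759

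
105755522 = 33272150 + 72483372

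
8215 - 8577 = -362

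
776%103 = 55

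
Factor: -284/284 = -1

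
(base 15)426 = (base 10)936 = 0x3a8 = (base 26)1a0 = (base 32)t8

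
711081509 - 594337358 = 116744151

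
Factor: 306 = 2^1*3^2*17^1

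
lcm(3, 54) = 54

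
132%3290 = 132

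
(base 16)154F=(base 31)5KU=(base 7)21622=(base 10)5455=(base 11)410A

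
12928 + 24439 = 37367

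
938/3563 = 134/509 ≈ 0.263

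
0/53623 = 0 = 0.00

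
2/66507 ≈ 0.0000301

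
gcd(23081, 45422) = 1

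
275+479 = 754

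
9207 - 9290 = -83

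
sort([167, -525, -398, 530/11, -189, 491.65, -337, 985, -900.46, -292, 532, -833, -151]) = [-900.46, -833, -525, -398, -337, -292, -189, -151, 530/11, 167, 491.65, 532, 985]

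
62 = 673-611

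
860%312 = 236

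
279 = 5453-5174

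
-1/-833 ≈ 0.00120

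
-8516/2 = -4258 = -4258.00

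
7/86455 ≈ 0.0000810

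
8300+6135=14435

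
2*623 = 1246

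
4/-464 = -1/116 ≈ -0.00862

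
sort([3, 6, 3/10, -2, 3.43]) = [-2, 3/10, 3, 3.43, 6]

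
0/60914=0=0.00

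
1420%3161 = 1420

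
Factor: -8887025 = -1*5^2*7^1*43^1*1181^1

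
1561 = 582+979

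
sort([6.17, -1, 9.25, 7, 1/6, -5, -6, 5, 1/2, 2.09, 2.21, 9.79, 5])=[-6, -5, -1, 1/6, 1/2, 2.09, 2.21, 5, 5, 6.17, 7, 9.25, 9.79]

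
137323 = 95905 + 41418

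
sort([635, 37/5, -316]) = [-316, 37/5, 635]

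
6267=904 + 5363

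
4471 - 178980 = -174509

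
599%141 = 35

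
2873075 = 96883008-94009933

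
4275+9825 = 14100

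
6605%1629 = 89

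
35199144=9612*3662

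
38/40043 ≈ 0.000949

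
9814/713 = 13 + 545/713 ≈ 13.76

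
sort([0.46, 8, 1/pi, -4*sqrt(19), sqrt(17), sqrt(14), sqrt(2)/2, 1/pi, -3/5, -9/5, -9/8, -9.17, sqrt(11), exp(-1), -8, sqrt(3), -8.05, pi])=[-4*sqrt(19), -9.17, -8.05, -8, -9/5, -9/8, -3/5, 1/pi, 1/pi, exp(-1), 0.46, sqrt(2)/2, sqrt(3), pi, sqrt(11), sqrt(14), sqrt(17), 8]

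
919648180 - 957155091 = -37506911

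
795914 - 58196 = 737718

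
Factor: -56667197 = -1 * 599^1 * 94603^1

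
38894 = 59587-20693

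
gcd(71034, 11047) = 1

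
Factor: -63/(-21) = 3^1 = 3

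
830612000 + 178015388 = 1008627388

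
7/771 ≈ 0.00908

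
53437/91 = 587 + 20/91 ≈ 587.22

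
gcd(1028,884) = 4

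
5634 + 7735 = 13369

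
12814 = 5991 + 6823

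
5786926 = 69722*83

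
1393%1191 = 202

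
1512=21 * 72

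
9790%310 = 180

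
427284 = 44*9711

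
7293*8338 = 60809034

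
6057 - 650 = 5407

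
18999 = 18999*1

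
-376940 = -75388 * 5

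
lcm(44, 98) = 2156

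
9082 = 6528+2554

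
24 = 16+8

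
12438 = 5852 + 6586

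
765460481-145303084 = 620157397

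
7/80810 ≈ 0.0000866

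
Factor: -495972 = -1 * 2^2 * 3^2 * 23^1 * 599^1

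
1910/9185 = 382/1837 ≈ 0.208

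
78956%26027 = 875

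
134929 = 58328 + 76601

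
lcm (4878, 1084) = 9756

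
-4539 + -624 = -5163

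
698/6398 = 349/3199 ≈ 0.109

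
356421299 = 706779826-350358527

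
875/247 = 3 + 134/247 ≈ 3.54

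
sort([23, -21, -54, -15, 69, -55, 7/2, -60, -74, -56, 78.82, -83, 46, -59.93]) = [-83, -74, -60, -59.93, -56, -55, -54, -21, -15, 7/2, 23, 46, 69, 78.82]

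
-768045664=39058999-807104663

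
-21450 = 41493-62943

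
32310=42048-9738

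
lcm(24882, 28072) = 1094808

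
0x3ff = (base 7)2661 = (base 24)1if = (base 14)531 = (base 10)1023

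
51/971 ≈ 0.0525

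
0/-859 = 0 = 0.00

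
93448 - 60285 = 33163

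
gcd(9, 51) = 3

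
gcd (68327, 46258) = 1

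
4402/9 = 489 + 1/9 ≈ 489.11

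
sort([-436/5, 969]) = [-436/5, 969]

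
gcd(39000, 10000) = 1000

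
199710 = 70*2853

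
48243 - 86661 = -38418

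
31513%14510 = 2493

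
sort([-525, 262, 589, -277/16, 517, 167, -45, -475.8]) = [-525, -475.8, -45, -277/16, 167, 262, 517, 589]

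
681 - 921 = -240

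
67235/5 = 13447 = 13447.00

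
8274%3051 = 2172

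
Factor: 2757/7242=2^(-1)*17^(-1)*71^(-1)*919^1=919/2414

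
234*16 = 3744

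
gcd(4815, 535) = 535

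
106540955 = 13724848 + 92816107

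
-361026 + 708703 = 347677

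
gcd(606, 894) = 6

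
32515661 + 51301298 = 83816959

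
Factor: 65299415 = 5^1*23^1*233^1*2437^1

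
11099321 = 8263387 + 2835934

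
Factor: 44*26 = 2^3*11^1*13^1 = 1144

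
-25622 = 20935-46557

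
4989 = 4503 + 486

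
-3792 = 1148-4940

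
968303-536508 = 431795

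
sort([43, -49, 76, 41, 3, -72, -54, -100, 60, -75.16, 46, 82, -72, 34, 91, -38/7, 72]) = [-100, -75.16, -72, -72, -54, -49, -38/7, 3, 34, 41, 43, 46, 60, 72, 76, 82, 91]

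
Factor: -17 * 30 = -1 * 2^1 * 3^1 * 5^1 * 17^1 = -510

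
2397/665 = 3 + 402/665≈3.60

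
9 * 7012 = 63108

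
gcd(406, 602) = 14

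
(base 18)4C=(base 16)54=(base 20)44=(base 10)84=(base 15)59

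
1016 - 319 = 697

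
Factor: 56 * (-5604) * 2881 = -1 * 2^5 * 3^1 * 7^1 * 43^1 * 67^1 * 467^1 = -904126944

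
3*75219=225657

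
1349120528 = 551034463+798086065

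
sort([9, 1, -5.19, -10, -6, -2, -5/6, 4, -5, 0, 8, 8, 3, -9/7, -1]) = [-10, -6, -5.19, -5, -2, -9/7, -1, -5/6, 0, 1, 3, 4, 8, 8, 9]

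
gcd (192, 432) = 48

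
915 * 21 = 19215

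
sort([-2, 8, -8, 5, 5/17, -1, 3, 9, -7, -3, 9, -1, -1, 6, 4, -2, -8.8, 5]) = [-8.8, -8, -7, -3, -2, -2, -1, -1, -1, 5/17, 3, 4, 5, 5, 6, 8, 9, 9]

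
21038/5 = 4207 + 3/5 = 4207.60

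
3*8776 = 26328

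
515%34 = 5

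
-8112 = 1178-9290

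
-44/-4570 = 22/2285 ≈ 0.00963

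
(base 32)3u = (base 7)240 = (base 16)7e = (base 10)126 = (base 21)60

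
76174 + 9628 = 85802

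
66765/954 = 69+313/318 ≈ 69.98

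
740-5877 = -5137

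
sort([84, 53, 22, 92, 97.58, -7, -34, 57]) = [-34, -7, 22, 53, 57, 84, 92, 97.58]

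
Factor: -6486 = -1*2^1*3^1*23^1*47^1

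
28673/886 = 32 + 321/886 ≈ 32.36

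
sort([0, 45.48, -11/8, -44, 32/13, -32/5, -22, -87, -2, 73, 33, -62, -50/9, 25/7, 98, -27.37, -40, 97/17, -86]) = [-87, -86, -62, -44, -40, -27.37, -22, -32/5, -50/9, -2, -11/8, 0, 32/13, 25/7, 97/17, 33, 45.48, 73, 98]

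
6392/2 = 3196 = 3196.00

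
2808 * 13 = 36504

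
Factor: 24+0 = 2^3 * 3^1 = 24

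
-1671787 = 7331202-9002989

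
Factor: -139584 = -1 * 2^6 * 3^1 * 727^1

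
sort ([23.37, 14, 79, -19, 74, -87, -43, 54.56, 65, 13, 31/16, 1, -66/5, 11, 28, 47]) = [-87, -43, -19, -66/5, 1, 31/16, 11, 13, 14, 23.37, 28, 47, 54.56, 65, 74, 79]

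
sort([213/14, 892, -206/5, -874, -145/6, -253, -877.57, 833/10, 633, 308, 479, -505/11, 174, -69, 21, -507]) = [-877.57, -874, -507, -253, -69, -505/11, -206/5, -145/6, 213/14, 21, 833/10, 174, 308, 479, 633, 892]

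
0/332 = 0 = 0.00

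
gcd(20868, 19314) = 222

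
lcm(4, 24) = 24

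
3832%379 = 42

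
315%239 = 76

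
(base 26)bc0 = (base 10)7748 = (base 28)9ok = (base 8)17104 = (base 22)g04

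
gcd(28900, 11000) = 100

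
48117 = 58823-10706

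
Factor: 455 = 5^1 * 7^1 * 13^1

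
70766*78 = 5519748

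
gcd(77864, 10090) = 2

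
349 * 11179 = 3901471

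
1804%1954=1804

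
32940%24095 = 8845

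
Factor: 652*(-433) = -1*2^2*163^1*433^1 = -282316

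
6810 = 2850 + 3960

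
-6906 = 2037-8943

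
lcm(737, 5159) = 5159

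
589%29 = 9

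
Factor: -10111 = -1*10111^1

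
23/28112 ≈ 0.000818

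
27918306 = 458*60957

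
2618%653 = 6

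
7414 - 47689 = -40275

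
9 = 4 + 5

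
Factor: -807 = -1*3^1*269^1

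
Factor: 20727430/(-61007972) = -1*2^(-1)*5^1*2029^(-1)*7517^(-1)*2072743^1 = -10363715/30503986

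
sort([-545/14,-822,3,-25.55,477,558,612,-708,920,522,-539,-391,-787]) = [-822,-787,-708,-539,-391,-545/14,-25.55,3,477,522,558,612,920]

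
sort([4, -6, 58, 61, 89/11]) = [-6, 4, 89/11, 58, 61]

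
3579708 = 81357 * 44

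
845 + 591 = 1436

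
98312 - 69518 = 28794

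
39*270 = 10530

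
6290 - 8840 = -2550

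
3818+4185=8003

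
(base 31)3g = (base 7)214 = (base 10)109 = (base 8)155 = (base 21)54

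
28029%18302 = 9727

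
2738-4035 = -1297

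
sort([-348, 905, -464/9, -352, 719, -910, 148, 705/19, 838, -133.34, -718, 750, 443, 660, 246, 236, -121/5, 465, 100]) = [-910, -718, -352, -348, -133.34, -464/9, -121/5, 705/19, 100, 148, 236, 246, 443, 465, 660, 719, 750, 838, 905]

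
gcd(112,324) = 4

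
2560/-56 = -320/7 ≈ -45.71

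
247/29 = 8 + 15/29 ≈ 8.52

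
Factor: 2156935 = 5^1 * 11^1 * 39217^1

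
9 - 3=6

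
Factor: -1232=-1*2^4*7^1*11^1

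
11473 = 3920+7553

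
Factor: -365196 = -1*2^2*3^1*13^1*2341^1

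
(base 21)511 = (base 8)4263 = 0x8b3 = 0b100010110011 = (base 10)2227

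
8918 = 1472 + 7446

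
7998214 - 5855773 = 2142441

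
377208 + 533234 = 910442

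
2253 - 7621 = -5368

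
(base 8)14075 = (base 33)5n1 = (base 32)61t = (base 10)6205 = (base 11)4731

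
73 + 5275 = 5348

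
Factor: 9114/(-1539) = -1*2^1*3^(-3)*7^2*19^(-1)*31^1 = -3038/513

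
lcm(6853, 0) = 0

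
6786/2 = 3393 = 3393.00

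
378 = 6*63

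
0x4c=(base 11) 6a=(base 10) 76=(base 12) 64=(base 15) 51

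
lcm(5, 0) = 0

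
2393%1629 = 764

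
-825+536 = -289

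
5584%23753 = 5584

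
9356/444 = 21 + 8/111 ≈ 21.07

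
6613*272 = 1798736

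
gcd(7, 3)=1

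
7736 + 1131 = 8867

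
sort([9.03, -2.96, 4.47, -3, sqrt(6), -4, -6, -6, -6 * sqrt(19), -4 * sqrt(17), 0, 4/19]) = [-6 * sqrt(19), -4 * sqrt(17), -6, -6, -4, -3, -2.96, 0, 4/19, sqrt(6), 4.47, 9.03]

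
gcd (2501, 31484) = 1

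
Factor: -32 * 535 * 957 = -1 * 2^5 * 3^1 * 5^1 * 11^1 * 29^1 * 107^1 = -16383840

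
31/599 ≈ 0.0518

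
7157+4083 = 11240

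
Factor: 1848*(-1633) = -1*2^3*3^1*7^1*11^1*23^1*71^1 = -3017784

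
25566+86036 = 111602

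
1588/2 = 794 = 794.00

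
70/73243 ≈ 0.000956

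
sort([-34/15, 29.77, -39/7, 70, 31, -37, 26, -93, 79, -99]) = [-99, -93, -37, -39/7, -34/15, 26, 29.77, 31, 70, 79]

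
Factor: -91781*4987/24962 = -1*2^(-1)*7^(-1)*1783^(-1)*4987^1*91781^1 = -457711847/24962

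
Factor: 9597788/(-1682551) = -1 * 2^2 * 13^(-1) * 29^(-1) * 83^1 * 4463^(-1) * 28909^1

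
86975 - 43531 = 43444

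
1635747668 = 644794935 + 990952733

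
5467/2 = 2733 + 1/2 = 2733.50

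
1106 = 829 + 277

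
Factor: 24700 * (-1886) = -1 * 2^3 * 5^2 * 13^1 * 19^1 * 23^1 * 41^1 = -46584200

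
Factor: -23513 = -1 * 7^1 * 3359^1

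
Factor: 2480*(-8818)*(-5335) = 2^5*5^2*11^1*31^1*97^1*4409^1 = 116669194400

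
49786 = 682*73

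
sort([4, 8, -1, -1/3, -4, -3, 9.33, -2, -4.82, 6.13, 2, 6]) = [-4.82, -4, -3, -2, -1, -1/3, 2, 4, 6, 6.13, 8, 9.33]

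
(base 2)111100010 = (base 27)hn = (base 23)km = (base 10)482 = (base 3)122212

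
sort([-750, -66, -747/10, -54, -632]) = [-750, -632, -747/10, -66, -54]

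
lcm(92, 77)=7084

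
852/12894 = 142/2149 ≈ 0.0661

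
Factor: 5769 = 3^2*641^1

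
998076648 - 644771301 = 353305347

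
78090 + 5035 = 83125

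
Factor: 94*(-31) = -1*2^1*31^1*47^1 = -2914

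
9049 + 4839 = 13888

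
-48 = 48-96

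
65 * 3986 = 259090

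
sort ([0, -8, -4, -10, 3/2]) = [-10, -8, -4, 0, 3/2]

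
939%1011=939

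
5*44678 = 223390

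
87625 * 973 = 85259125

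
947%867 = 80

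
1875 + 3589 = 5464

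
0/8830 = 0 = 0.00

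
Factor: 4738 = 2^1*23^1*103^1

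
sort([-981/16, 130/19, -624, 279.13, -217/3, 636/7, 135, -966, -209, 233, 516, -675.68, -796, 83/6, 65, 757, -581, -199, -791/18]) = [-966, -796, -675.68, -624, -581, -209, -199, -217/3, -981/16, -791/18, 130/19, 83/6, 65, 636/7, 135, 233, 279.13, 516, 757]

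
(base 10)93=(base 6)233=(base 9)113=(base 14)69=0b1011101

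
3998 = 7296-3298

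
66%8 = 2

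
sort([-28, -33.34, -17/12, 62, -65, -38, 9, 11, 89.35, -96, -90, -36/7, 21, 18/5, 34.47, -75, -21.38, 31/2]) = [-96, -90, -75, -65, -38, -33.34, -28, -21.38, -36/7, -17/12, 18/5, 9, 11, 31/2, 21, 34.47, 62, 89.35]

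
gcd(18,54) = 18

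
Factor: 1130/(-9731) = -1 * 2^1 * 5^1 * 37^(-1) * 113^1 * 263^(-1)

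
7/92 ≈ 0.0761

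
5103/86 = 59 + 29/86 ≈ 59.34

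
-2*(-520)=1040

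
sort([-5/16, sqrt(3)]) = [-5/16, sqrt(3)]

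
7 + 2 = 9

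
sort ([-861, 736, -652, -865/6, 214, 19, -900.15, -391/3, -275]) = [-900.15, -861, -652, -275, -865/6, -391/3, 19, 214, 736]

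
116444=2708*43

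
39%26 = 13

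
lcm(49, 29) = 1421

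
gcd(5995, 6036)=1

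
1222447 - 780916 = 441531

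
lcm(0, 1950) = 0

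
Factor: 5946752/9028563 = 2^7*3^(-1)*7^1*307^(-1)*6637^1*9803^(-1)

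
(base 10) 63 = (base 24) 2f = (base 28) 27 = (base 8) 77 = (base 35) 1s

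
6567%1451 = 763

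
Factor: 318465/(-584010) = -1*2^(-1)*3^(-1)*103^(-1)*337^1 = -337/618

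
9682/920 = 10 + 241/460 ≈ 10.52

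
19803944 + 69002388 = 88806332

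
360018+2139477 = 2499495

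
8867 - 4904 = 3963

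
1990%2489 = 1990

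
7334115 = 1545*4747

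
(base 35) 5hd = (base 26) 9op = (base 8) 15115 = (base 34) 5s1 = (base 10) 6733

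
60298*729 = 43957242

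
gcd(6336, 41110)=2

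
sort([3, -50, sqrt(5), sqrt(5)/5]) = [-50, sqrt(5)/5, sqrt(5), 3]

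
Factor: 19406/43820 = 2^(-1) * 5^(-1) * 7^(-1) * 31^1 = 31/70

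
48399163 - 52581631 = -4182468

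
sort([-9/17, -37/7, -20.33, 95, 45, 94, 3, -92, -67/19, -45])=[-92, -45, -20.33, -37/7, -67/19, -9/17, 3, 45, 94, 95]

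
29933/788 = 37+777/788 ≈ 37.99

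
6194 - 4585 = 1609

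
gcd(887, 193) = 1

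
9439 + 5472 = 14911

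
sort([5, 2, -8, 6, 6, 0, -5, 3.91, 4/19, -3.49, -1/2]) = [-8, -5, -3.49, -1/2, 0, 4/19, 2, 3.91, 5, 6, 6]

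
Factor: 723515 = 5^1 * 13^1 * 11131^1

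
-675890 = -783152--107262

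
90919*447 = 40640793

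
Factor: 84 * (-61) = -1 * 2^2 * 3^1 * 7^1 * 61^1 = -5124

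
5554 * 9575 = 53179550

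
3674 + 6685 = 10359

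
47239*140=6613460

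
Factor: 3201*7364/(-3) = -1*2^2*7^1*11^1*97^1*263^1 = -7857388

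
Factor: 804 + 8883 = 3^1*3229^1 = 9687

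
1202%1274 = 1202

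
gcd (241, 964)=241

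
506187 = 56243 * 9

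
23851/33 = 722 + 25/33 ≈ 722.76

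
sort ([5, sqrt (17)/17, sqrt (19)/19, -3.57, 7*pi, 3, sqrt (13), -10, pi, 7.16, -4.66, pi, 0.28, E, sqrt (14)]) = [-10, -4.66, -3.57, sqrt (19)/19, sqrt (17)/17, 0.28, E, 3, pi, pi, sqrt (13), sqrt (14), 5, 7.16, 7*pi]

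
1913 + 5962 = 7875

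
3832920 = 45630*84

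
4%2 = 0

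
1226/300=4 + 13/150 ≈ 4.09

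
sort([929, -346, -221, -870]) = [-870, -346, -221, 929]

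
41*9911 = 406351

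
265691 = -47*(-5653)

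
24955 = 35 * 713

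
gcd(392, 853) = 1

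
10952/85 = 128 + 72/85 ≈ 128.85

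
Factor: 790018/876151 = 2^1*29^1*53^1*257^1*277^(-1)*3163^(-1)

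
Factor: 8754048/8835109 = 2^7*3^3*17^1*149^1*8835109^(-1)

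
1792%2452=1792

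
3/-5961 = -1/1987 ≈ -0.000503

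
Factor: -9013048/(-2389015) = 2^3 * 5^(-1) * 11^2 * 31^(-1) * 9311^1 * 15413^(-1)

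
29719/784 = 37+711/784 ≈ 37.91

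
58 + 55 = 113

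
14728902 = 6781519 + 7947383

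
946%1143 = 946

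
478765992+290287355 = 769053347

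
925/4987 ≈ 0.185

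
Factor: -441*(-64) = 2^6*3^2*7^2 = 28224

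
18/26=9/13≈0.692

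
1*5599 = 5599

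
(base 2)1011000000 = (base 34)ko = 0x2c0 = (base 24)158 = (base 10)704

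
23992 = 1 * 23992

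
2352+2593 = 4945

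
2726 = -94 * (-29) 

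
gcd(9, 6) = 3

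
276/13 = 21+3/13≈21.23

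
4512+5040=9552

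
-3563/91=-39 - 2/13 ≈ -39.15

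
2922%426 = 366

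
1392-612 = 780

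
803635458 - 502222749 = 301412709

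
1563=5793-4230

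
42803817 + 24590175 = 67393992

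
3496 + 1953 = 5449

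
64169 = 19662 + 44507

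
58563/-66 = -19521/22 ≈ -887.32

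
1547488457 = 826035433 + 721453024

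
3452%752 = 444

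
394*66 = 26004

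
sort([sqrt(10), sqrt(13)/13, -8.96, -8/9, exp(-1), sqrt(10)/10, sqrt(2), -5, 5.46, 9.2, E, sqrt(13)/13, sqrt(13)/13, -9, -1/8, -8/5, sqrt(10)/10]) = [-9, -8.96, -5, -8/5, -8/9, -1/8, sqrt(13)/13, sqrt(13)/13, sqrt(13)/13, sqrt(10)/10, sqrt(10)/10, exp(-1), sqrt(2), E, sqrt(10), 5.46, 9.2]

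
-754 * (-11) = 8294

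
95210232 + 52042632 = 147252864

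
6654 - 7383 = -729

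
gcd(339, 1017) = 339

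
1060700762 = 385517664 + 675183098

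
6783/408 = 16 + 5/8 ≈ 16.63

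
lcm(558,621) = 38502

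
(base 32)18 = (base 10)40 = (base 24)1g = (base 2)101000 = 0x28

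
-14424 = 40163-54587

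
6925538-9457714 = -2532176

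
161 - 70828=-70667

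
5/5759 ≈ 0.000868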